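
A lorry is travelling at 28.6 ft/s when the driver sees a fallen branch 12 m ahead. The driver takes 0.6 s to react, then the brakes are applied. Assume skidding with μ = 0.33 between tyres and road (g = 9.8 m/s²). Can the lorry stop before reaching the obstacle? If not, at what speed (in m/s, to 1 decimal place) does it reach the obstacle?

28.6 ft/s × 0.3048 = 8.7173 m/s.
a = μg = 0.33 × 9.8 = 3.234 m/s².
Reaction distance = 8.7173 × 0.6 = 5.230 m.
Braking distance needed to stop: v²/(2a) = 75.991 / 6.468 = 11.749 m, so total needed = 5.230 + 11.749 = 16.979 m > 12 m — it cannot stop.
Distance remaining when braking begins: 12 − 5.230 = 6.770 m.
v² = v₀² − 2a·d = 75.991 − 2 × 3.234 × 6.770 = 32.203 m²/s².
v = √32.203 = 5.675 m/s.

No — it strikes the obstacle at 5.7 m/s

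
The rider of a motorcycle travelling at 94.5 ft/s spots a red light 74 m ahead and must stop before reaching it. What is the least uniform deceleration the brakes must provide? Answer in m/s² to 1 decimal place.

Required deceleration ≈ 5.6 m/s²

94.5 ft/s × 0.3048 = 28.8036 m/s.
v² = 2a·d ⇒ a = v²/(2d) = 28.8036² / (2 × 74.000) = 829.647 / 148.000 = 5.6057 m/s².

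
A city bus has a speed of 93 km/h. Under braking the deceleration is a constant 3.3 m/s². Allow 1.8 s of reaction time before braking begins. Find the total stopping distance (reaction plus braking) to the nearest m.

Total stopping distance ≈ 148 m

93 km/h ÷ 3.6 = 25.8333 m/s.
Reaction distance = v·t_r = 25.8333 × 1.8 = 46.500 m.
Braking distance = v²/(2a) = 25.8333² / (2 × 3.300) = 667.359 / 6.600 = 101.115 m.
Total = 46.500 + 101.115 = 147.615 m.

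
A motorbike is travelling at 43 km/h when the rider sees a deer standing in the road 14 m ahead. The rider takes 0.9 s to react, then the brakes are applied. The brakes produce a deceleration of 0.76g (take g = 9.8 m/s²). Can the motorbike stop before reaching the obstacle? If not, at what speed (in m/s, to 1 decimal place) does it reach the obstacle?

43 km/h ÷ 3.6 = 11.9444 m/s.
a = 0.76 × 9.8 = 7.448 m/s².
Reaction distance = 11.9444 × 0.9 = 10.750 m.
Braking distance needed to stop: v²/(2a) = 142.669 / 14.896 = 9.578 m, so total needed = 10.750 + 9.578 = 20.328 m > 14 m — it cannot stop.
Distance remaining when braking begins: 14 − 10.750 = 3.250 m.
v² = v₀² − 2a·d = 142.669 − 2 × 7.448 × 3.250 = 94.257 m²/s².
v = √94.257 = 9.709 m/s.

No — it strikes the obstacle at 9.7 m/s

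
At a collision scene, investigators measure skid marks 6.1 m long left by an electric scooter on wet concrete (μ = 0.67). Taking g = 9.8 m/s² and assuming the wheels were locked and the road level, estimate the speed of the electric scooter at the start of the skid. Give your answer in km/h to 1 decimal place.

Initial speed ≈ 32.2 km/h

Deceleration a = μg = 0.67 × 9.8 = 6.566 m/s².
v = √(2a·d) = √(2 × 6.566 × 6.1) = √80.105 = 8.9501 m/s.
= 8.9501 × 3.6 = 32.220 km/h.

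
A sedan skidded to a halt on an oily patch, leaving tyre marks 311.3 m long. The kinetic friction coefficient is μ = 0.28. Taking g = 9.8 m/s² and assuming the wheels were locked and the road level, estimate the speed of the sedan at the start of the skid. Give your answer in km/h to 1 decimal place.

Initial speed ≈ 148.8 km/h

Deceleration a = μg = 0.28 × 9.8 = 2.744 m/s².
v = √(2a·d) = √(2 × 2.744 × 311.3) = √1708.414 = 41.3330 m/s.
= 41.3330 × 3.6 = 148.799 km/h.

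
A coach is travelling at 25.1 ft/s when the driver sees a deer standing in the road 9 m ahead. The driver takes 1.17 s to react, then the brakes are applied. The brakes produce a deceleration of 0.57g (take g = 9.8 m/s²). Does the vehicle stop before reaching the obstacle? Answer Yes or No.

25.1 ft/s × 0.3048 = 7.6505 m/s.
a = 0.57 × 9.8 = 5.586 m/s².
Reaction distance = 7.6505 × 1.17 = 8.951 m.
Braking distance = v²/(2a) = 58.530 / 11.172 = 5.239 m.
Total stopping distance = 8.951 + 5.239 = 14.190 m, vs 9 m available — it cannot stop in time and overshoots by 14.190 − 9 = 5.190 m.

No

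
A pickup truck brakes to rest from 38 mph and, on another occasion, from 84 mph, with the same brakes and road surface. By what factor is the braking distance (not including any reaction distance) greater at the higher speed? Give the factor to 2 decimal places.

Factor ≈ 4.89

Braking distance d = v²/(2a), so with a fixed, d ∝ v².
Factor = (84/38)² = 2.2105² = 4.8863.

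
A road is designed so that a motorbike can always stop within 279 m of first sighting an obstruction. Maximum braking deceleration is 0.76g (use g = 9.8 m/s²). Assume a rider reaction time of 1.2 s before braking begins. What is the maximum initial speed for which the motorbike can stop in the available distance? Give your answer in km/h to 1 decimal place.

a = 0.76 × 9.8 = 7.448 m/s².
Stopping distance: v·t_r + v²/(2a) = 279 with t_r = 1.2 s and a = 7.448 m/s².
So v² + 17.875 v − 4155.98 = 0.
Positive root: v = −a·t_r + √((a·t_r)² + 2a·d) = −8.938 + √(79.888 + 4155.98) = 56.1455 m/s.
56.1455 m/s × 3.6 = 202.124 km/h.

Maximum speed ≈ 202.1 km/h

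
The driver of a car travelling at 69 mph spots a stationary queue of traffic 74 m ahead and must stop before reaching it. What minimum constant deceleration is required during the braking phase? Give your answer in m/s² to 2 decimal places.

69 mph × 0.44704 = 30.8458 m/s.
v² = 2a·d ⇒ a = v²/(2d) = 30.8458² / (2 × 74.000) = 951.463 / 148.000 = 6.4288 m/s².

Required deceleration ≈ 6.43 m/s²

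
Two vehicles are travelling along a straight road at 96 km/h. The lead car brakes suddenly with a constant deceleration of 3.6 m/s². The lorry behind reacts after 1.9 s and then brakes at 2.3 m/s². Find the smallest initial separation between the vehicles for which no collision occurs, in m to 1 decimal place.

96 km/h ÷ 3.6 = 26.6667 m/s.
Leader travels v²/(2a_L) = 711.113 / 7.200 = 98.766 m before stopping.
Follower covers v·t_r = 26.6667 × 1.9 = 50.667 m while reacting, then v²/(2a_F) = 711.113 / 4.600 = 154.590 m while braking, for a total of 50.667 + 154.590 = 205.257 m.
Since a_F ≤ a_L and the follower starts braking later, the follower is never slower than the leader, so the closest approach is when both have stopped.
Minimum gap = 205.257 − 98.766 = 106.491 m.

Minimum gap ≈ 106.5 m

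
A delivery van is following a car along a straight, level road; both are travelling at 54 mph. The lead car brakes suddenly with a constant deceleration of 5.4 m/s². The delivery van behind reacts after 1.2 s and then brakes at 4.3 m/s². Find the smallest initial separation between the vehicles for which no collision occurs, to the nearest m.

Minimum gap ≈ 43 m

54 mph × 0.44704 = 24.1402 m/s.
Leader travels v²/(2a_L) = 582.749 / 10.800 = 53.958 m before stopping.
Follower covers v·t_r = 24.1402 × 1.2 = 28.968 m while reacting, then v²/(2a_F) = 582.749 / 8.600 = 67.762 m while braking, for a total of 28.968 + 67.762 = 96.730 m.
Since a_F ≤ a_L and the follower starts braking later, the follower is never slower than the leader, so the closest approach is when both have stopped.
Minimum gap = 96.730 − 53.958 = 42.772 m.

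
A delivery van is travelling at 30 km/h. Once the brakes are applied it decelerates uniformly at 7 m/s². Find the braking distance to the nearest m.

Braking distance ≈ 5 m

30 km/h ÷ 3.6 = 8.3333 m/s.
Braking distance = v²/(2a) = 8.3333² / (2 × 7.000) = 69.444 / 14.000 = 4.960 m.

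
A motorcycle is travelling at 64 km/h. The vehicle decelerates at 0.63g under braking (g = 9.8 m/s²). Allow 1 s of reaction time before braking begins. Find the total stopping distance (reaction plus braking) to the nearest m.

64 km/h ÷ 3.6 = 17.7778 m/s.
a = 0.63 × 9.8 = 6.174 m/s².
Reaction distance = v·t_r = 17.7778 × 1 = 17.778 m.
Braking distance = v²/(2a) = 17.7778² / (2 × 6.174) = 316.050 / 12.348 = 25.595 m.
Total = 17.778 + 25.595 = 43.373 m.

Total stopping distance ≈ 43 m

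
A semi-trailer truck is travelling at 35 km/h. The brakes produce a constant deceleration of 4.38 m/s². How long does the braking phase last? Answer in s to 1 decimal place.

Braking time ≈ 2.2 s

35 km/h ÷ 3.6 = 9.7222 m/s.
Braking time = v/a = 9.7222 / 4.380 = 2.220 s.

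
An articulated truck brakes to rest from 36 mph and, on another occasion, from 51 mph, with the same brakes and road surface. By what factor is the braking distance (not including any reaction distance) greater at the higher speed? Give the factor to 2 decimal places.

Braking distance d = v²/(2a), so with a fixed, d ∝ v².
Factor = (51/36)² = 1.4167² = 2.0070.

Factor ≈ 2.01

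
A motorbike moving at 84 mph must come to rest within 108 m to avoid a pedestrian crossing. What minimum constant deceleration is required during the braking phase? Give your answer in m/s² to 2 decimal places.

84 mph × 0.44704 = 37.5514 m/s.
v² = 2a·d ⇒ a = v²/(2d) = 37.5514² / (2 × 108.000) = 1410.108 / 216.000 = 6.5283 m/s².

Required deceleration ≈ 6.53 m/s²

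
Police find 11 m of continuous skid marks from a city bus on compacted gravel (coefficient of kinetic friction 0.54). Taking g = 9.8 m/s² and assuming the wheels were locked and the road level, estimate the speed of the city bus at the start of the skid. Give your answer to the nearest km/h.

Initial speed ≈ 39 km/h

Deceleration a = μg = 0.54 × 9.8 = 5.292 m/s².
v = √(2a·d) = √(2 × 5.292 × 11) = √116.424 = 10.7900 m/s.
= 10.7900 × 3.6 = 38.844 km/h.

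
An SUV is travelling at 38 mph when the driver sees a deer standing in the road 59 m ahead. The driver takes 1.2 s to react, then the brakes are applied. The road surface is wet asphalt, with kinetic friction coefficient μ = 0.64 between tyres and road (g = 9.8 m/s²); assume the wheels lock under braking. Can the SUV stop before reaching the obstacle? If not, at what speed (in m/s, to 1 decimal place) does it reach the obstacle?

38 mph × 0.44704 = 16.9875 m/s.
a = μg = 0.64 × 9.8 = 6.272 m/s².
Reaction distance = 16.9875 × 1.2 = 20.385 m.
Braking distance = v²/(2a) = 288.575 / 12.544 = 23.005 m.
Total stopping distance = 20.385 + 23.005 = 43.390 m, vs 59 m available — it stops with 59 − 43.390 = 15.610 m to spare.

Yes — it stops about 15.6 m short of the obstacle, so it never reaches it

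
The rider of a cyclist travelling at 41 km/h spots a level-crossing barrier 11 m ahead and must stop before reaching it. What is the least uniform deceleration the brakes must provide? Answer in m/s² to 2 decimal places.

Required deceleration ≈ 5.90 m/s²

41 km/h ÷ 3.6 = 11.3889 m/s.
v² = 2a·d ⇒ a = v²/(2d) = 11.3889² / (2 × 11.000) = 129.707 / 22.000 = 5.8958 m/s².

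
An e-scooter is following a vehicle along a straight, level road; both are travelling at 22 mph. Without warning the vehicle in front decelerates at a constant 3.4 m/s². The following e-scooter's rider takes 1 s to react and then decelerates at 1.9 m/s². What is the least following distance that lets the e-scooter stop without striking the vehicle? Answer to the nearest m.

Minimum gap ≈ 21 m

22 mph × 0.44704 = 9.8349 m/s.
Leader travels v²/(2a_L) = 96.725 / 6.800 = 14.224 m before stopping.
Follower covers v·t_r = 9.8349 × 1 = 9.835 m while reacting, then v²/(2a_F) = 96.725 / 3.800 = 25.454 m while braking, for a total of 9.835 + 25.454 = 35.289 m.
Since a_F ≤ a_L and the follower starts braking later, the follower is never slower than the leader, so the closest approach is when both have stopped.
Minimum gap = 35.289 − 14.224 = 21.065 m.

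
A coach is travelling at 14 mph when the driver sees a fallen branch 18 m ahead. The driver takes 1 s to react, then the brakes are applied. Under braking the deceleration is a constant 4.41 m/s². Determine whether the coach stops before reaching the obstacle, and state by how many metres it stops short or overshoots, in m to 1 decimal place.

Yes — it stops 7.3 m short of the obstacle

14 mph × 0.44704 = 6.2586 m/s.
Reaction distance = 6.2586 × 1 = 6.259 m.
Braking distance = v²/(2a) = 39.170 / 8.820 = 4.441 m.
Total stopping distance = 6.259 + 4.441 = 10.700 m, vs 18 m available — it stops with 18 − 10.700 = 7.300 m to spare.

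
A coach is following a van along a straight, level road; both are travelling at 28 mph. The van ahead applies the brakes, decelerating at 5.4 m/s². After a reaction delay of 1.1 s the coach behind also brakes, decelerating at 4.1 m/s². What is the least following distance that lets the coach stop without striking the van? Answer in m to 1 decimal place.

Minimum gap ≈ 18.4 m

28 mph × 0.44704 = 12.5171 m/s.
Leader travels v²/(2a_L) = 156.678 / 10.800 = 14.507 m before stopping.
Follower covers v·t_r = 12.5171 × 1.1 = 13.769 m while reacting, then v²/(2a_F) = 156.678 / 8.200 = 19.107 m while braking, for a total of 13.769 + 19.107 = 32.876 m.
Since a_F ≤ a_L and the follower starts braking later, the follower is never slower than the leader, so the closest approach is when both have stopped.
Minimum gap = 32.876 − 14.507 = 18.369 m.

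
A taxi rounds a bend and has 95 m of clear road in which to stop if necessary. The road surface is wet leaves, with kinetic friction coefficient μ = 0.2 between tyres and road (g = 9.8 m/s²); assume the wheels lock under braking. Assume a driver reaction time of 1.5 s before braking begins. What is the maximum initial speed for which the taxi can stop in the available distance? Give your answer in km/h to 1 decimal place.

a = μg = 0.2 × 9.8 = 1.960 m/s².
Stopping distance: v·t_r + v²/(2a) = 95 with t_r = 1.5 s and a = 1.960 m/s².
So v² + 5.880 v − 372.40 = 0.
Positive root: v = −a·t_r + √((a·t_r)² + 2a·d) = −2.940 + √(8.644 + 372.40) = 16.5803 m/s.
16.5803 m/s × 3.6 = 59.689 km/h.

Maximum speed ≈ 59.7 km/h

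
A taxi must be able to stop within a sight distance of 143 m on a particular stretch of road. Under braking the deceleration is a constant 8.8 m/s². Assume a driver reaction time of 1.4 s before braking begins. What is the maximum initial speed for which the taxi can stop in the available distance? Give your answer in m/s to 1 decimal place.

Stopping distance: v·t_r + v²/(2a) = 143 with t_r = 1.4 s and a = 8.800 m/s².
So v² + 24.640 v − 2516.80 = 0.
Positive root: v = −a·t_r + √((a·t_r)² + 2a·d) = −12.320 + √(151.782 + 2516.80) = 39.3383 m/s.

Maximum speed ≈ 39.3 m/s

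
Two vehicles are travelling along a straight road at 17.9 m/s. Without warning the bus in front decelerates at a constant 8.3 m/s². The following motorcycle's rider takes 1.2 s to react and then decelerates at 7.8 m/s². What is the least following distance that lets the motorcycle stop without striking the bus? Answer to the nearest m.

Minimum gap ≈ 23 m

Leader travels v²/(2a_L) = 320.410 / 16.600 = 19.302 m before stopping.
Follower covers v·t_r = 17.9000 × 1.2 = 21.480 m while reacting, then v²/(2a_F) = 320.410 / 15.600 = 20.539 m while braking, for a total of 21.480 + 20.539 = 42.019 m.
Since a_F ≤ a_L and the follower starts braking later, the follower is never slower than the leader, so the closest approach is when both have stopped.
Minimum gap = 42.019 − 19.302 = 22.717 m.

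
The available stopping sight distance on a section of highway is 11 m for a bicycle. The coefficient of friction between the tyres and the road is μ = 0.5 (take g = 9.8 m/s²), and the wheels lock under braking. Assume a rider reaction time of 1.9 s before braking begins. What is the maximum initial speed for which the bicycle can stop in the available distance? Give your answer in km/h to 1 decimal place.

Maximum speed ≈ 16.7 km/h

a = μg = 0.5 × 9.8 = 4.900 m/s².
Stopping distance: v·t_r + v²/(2a) = 11 with t_r = 1.9 s and a = 4.900 m/s².
So v² + 18.620 v − 107.80 = 0.
Positive root: v = −a·t_r + √((a·t_r)² + 2a·d) = −9.310 + √(86.676 + 107.80) = 4.6355 m/s.
4.6355 m/s × 3.6 = 16.688 km/h.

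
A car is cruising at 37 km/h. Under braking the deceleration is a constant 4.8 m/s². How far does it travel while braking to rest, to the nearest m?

Braking distance ≈ 11 m

37 km/h ÷ 3.6 = 10.2778 m/s.
Braking distance = v²/(2a) = 10.2778² / (2 × 4.800) = 105.633 / 9.600 = 11.003 m.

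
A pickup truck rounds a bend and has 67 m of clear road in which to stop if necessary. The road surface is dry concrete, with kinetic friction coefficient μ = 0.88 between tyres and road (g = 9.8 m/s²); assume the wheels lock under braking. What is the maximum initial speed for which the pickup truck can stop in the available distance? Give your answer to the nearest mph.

a = μg = 0.88 × 9.8 = 8.624 m/s².
v²/(2a) = d ⇒ v = √(2 × 8.624 × 67) = √1155.62 = 33.9944 m/s.
33.9944 m/s ÷ 0.44704 = 76.043 mph.

Maximum speed ≈ 76 mph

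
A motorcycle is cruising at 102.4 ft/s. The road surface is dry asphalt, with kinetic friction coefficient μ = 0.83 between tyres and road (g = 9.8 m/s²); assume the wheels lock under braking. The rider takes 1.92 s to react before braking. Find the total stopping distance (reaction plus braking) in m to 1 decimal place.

102.4 ft/s × 0.3048 = 31.2115 m/s.
a = μg = 0.83 × 9.8 = 8.134 m/s².
Reaction distance = v·t_r = 31.2115 × 1.92 = 59.926 m.
Braking distance = v²/(2a) = 31.2115² / (2 × 8.134) = 974.158 / 16.268 = 59.882 m.
Total = 59.926 + 59.882 = 119.808 m.

Total stopping distance ≈ 119.8 m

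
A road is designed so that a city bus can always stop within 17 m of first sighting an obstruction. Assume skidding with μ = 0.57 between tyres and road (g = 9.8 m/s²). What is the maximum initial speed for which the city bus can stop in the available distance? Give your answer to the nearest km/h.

Maximum speed ≈ 50 km/h

a = μg = 0.57 × 9.8 = 5.586 m/s².
v²/(2a) = d ⇒ v = √(2 × 5.586 × 17) = √189.92 = 13.7811 m/s.
13.7811 m/s × 3.6 = 49.612 km/h.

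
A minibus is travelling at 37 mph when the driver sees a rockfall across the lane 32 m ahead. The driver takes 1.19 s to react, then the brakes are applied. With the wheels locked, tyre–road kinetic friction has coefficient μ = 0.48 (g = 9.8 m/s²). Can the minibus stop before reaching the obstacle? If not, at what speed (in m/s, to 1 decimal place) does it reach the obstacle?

No — it strikes the obstacle at 12.6 m/s

37 mph × 0.44704 = 16.5405 m/s.
a = μg = 0.48 × 9.8 = 4.704 m/s².
Reaction distance = 16.5405 × 1.19 = 19.683 m.
Braking distance needed to stop: v²/(2a) = 273.588 / 9.408 = 29.080 m, so total needed = 19.683 + 29.080 = 48.763 m > 32 m — it cannot stop.
Distance remaining when braking begins: 32 − 19.683 = 12.317 m.
v² = v₀² − 2a·d = 273.588 − 2 × 4.704 × 12.317 = 157.710 m²/s².
v = √157.710 = 12.558 m/s.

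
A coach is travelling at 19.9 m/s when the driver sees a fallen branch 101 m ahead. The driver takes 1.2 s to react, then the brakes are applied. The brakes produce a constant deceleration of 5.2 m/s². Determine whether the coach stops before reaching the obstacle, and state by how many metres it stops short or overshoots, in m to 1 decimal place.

Yes — it stops 39.0 m short of the obstacle

Reaction distance = 19.9000 × 1.2 = 23.880 m.
Braking distance = v²/(2a) = 396.010 / 10.400 = 38.078 m.
Total stopping distance = 23.880 + 38.078 = 61.958 m, vs 101 m available — it stops with 101 − 61.958 = 39.042 m to spare.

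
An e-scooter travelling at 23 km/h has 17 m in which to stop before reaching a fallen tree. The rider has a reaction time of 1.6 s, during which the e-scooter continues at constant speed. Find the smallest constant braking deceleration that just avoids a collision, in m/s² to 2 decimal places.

Required deceleration ≈ 3.01 m/s²

23 km/h ÷ 3.6 = 6.3889 m/s.
Distance covered during reaction = 6.3889 × 1.6 = 10.222 m.
Distance available for braking: 17 − 10.222 = 6.778 m.
v² = 2a·d ⇒ a = v²/(2d) = 6.3889² / (2 × 6.778) = 40.818 / 13.556 = 3.0111 m/s².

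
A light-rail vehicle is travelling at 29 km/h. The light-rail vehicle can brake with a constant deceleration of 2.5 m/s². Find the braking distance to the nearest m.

Braking distance ≈ 13 m

29 km/h ÷ 3.6 = 8.0556 m/s.
Braking distance = v²/(2a) = 8.0556² / (2 × 2.500) = 64.893 / 5.000 = 12.979 m.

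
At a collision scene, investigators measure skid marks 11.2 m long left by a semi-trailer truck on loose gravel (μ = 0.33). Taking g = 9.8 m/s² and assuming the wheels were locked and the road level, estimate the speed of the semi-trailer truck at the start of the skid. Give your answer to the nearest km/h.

Initial speed ≈ 31 km/h

Deceleration a = μg = 0.33 × 9.8 = 3.234 m/s².
v = √(2a·d) = √(2 × 3.234 × 11.2) = √72.442 = 8.5113 m/s.
= 8.5113 × 3.6 = 30.641 km/h.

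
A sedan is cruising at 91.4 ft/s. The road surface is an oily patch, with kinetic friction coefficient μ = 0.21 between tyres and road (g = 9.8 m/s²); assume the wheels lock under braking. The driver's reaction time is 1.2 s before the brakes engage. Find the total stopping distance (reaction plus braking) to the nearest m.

Total stopping distance ≈ 222 m

91.4 ft/s × 0.3048 = 27.8587 m/s.
a = μg = 0.21 × 9.8 = 2.058 m/s².
Reaction distance = v·t_r = 27.8587 × 1.2 = 33.430 m.
Braking distance = v²/(2a) = 27.8587² / (2 × 2.058) = 776.107 / 4.116 = 188.559 m.
Total = 33.430 + 188.559 = 221.989 m.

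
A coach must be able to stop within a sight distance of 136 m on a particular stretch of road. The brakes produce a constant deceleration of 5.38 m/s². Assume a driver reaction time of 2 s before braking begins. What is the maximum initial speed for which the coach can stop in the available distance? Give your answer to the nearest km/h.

Maximum speed ≈ 104 km/h

Stopping distance: v·t_r + v²/(2a) = 136 with t_r = 2 s and a = 5.380 m/s².
So v² + 21.520 v − 1463.36 = 0.
Positive root: v = −a·t_r + √((a·t_r)² + 2a·d) = −10.760 + √(115.778 + 1463.36) = 28.9784 m/s.
28.9784 m/s × 3.6 = 104.322 km/h.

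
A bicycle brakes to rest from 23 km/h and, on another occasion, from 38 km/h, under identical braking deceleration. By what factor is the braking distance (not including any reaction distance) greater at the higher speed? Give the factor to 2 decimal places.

Factor ≈ 2.73

Braking distance d = v²/(2a), so with a fixed, d ∝ v².
Factor = (38/23)² = 1.6522² = 2.7298.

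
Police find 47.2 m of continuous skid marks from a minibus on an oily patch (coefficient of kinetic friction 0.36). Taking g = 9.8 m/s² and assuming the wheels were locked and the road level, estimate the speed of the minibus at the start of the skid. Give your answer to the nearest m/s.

Initial speed ≈ 18 m/s

Deceleration a = μg = 0.36 × 9.8 = 3.528 m/s².
v = √(2a·d) = √(2 × 3.528 × 47.2) = √333.043 = 18.2495 m/s.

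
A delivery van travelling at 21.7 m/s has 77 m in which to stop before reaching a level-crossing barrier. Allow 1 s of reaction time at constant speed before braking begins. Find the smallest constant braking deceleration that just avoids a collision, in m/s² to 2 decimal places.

Required deceleration ≈ 4.26 m/s²

Distance covered during reaction = 21.7000 × 1 = 21.700 m.
Distance available for braking: 77 − 21.700 = 55.300 m.
v² = 2a·d ⇒ a = v²/(2d) = 21.7000² / (2 × 55.300) = 470.890 / 110.600 = 4.2576 m/s².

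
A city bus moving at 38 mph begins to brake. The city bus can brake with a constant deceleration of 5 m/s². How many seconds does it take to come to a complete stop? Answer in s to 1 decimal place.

Braking time ≈ 3.4 s

38 mph × 0.44704 = 16.9875 m/s.
Braking time = v/a = 16.9875 / 5.000 = 3.397 s.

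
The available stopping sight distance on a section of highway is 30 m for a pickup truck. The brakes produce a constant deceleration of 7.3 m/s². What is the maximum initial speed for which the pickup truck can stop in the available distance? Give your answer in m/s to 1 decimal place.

v²/(2a) = d ⇒ v = √(2 × 7.300 × 30) = √438.00 = 20.9284 m/s.

Maximum speed ≈ 20.9 m/s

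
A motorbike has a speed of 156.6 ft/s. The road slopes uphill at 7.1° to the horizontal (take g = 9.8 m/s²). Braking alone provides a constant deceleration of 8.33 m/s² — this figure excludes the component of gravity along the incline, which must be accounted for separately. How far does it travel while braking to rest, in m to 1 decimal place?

156.6 ft/s × 0.3048 = 47.7317 m/s.
Gravity along the uphill slope adds to the braking deceleration: a_eff = 8.330 + 9.8·sin 7.1° = 8.330 + 1.211 = 9.541 m/s².
Braking distance = v²/(2a) = 47.7317² / (2 × 9.541) = 2278.315 / 19.082 = 119.396 m.

Braking distance ≈ 119.4 m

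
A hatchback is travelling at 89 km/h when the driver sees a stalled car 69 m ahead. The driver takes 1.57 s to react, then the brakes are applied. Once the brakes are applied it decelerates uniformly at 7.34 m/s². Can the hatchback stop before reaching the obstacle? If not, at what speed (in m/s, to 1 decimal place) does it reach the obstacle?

No — it strikes the obstacle at 13.0 m/s

89 km/h ÷ 3.6 = 24.7222 m/s.
Reaction distance = 24.7222 × 1.57 = 38.814 m.
Braking distance needed to stop: v²/(2a) = 611.187 / 14.680 = 41.634 m, so total needed = 38.814 + 41.634 = 80.448 m > 69 m — it cannot stop.
Distance remaining when braking begins: 69 − 38.814 = 30.186 m.
v² = v₀² − 2a·d = 611.187 − 2 × 7.340 × 30.186 = 168.057 m²/s².
v = √168.057 = 12.964 m/s.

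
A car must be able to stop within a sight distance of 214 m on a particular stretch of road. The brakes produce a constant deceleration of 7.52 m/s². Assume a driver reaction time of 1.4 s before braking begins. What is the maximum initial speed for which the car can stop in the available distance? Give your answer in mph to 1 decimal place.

Stopping distance: v·t_r + v²/(2a) = 214 with t_r = 1.4 s and a = 7.520 m/s².
So v² + 21.056 v − 3218.56 = 0.
Positive root: v = −a·t_r + √((a·t_r)² + 2a·d) = −10.528 + √(110.839 + 3218.56) = 47.1729 m/s.
47.1729 m/s ÷ 0.44704 = 105.523 mph.

Maximum speed ≈ 105.5 mph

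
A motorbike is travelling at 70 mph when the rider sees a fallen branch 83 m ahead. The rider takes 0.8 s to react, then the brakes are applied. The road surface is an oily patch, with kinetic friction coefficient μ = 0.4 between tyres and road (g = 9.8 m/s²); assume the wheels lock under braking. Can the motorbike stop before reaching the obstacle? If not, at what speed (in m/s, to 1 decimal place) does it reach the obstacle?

70 mph × 0.44704 = 31.2928 m/s.
a = μg = 0.4 × 9.8 = 3.920 m/s².
Reaction distance = 31.2928 × 0.8 = 25.034 m.
Braking distance needed to stop: v²/(2a) = 979.239 / 7.840 = 124.903 m, so total needed = 25.034 + 124.903 = 149.937 m > 83 m — it cannot stop.
Distance remaining when braking begins: 83 − 25.034 = 57.966 m.
v² = v₀² − 2a·d = 979.239 − 2 × 3.920 × 57.966 = 524.786 m²/s².
v = √524.786 = 22.908 m/s.

No — it strikes the obstacle at 22.9 m/s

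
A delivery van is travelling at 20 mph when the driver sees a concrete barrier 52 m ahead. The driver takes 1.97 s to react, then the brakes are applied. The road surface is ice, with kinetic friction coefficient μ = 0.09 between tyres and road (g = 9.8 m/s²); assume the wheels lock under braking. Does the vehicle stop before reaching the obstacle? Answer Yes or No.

20 mph × 0.44704 = 8.9408 m/s.
a = μg = 0.09 × 9.8 = 0.882 m/s².
Reaction distance = 8.9408 × 1.97 = 17.613 m.
Braking distance = v²/(2a) = 79.938 / 1.764 = 45.316 m.
Total stopping distance = 17.613 + 45.316 = 62.929 m, vs 52 m available — it cannot stop in time and overshoots by 62.929 − 52 = 10.929 m.

No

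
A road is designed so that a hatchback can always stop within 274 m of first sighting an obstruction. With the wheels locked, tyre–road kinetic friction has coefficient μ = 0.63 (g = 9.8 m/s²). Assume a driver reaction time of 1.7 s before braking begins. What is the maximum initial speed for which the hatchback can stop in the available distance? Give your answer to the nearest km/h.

Maximum speed ≈ 175 km/h

a = μg = 0.63 × 9.8 = 6.174 m/s².
Stopping distance: v·t_r + v²/(2a) = 274 with t_r = 1.7 s and a = 6.174 m/s².
So v² + 20.992 v − 3383.35 = 0.
Positive root: v = −a·t_r + √((a·t_r)² + 2a·d) = −10.496 + √(110.166 + 3383.35) = 48.6100 m/s.
48.6100 m/s × 3.6 = 174.996 km/h.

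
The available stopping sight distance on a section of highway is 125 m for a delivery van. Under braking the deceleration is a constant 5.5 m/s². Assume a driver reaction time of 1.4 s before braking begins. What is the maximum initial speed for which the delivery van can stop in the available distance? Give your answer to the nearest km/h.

Stopping distance: v·t_r + v²/(2a) = 125 with t_r = 1.4 s and a = 5.500 m/s².
So v² + 15.400 v − 1375.00 = 0.
Positive root: v = −a·t_r + √((a·t_r)² + 2a·d) = −7.700 + √(59.290 + 1375.00) = 30.1720 m/s.
30.1720 m/s × 3.6 = 108.619 km/h.

Maximum speed ≈ 109 km/h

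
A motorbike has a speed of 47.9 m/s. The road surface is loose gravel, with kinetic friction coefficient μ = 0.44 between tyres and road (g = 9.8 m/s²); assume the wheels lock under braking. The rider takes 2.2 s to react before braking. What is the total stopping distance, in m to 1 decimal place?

Total stopping distance ≈ 371.4 m

a = μg = 0.44 × 9.8 = 4.312 m/s².
Reaction distance = v·t_r = 47.9000 × 2.2 = 105.380 m.
Braking distance = v²/(2a) = 47.9000² / (2 × 4.312) = 2294.410 / 8.624 = 266.049 m.
Total = 105.380 + 266.049 = 371.429 m.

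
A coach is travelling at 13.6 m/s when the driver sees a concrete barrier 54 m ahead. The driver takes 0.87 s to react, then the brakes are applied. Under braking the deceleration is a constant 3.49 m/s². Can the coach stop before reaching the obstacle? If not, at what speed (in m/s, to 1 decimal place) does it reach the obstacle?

Yes — it stops about 15.7 m short of the obstacle, so it never reaches it

Reaction distance = 13.6000 × 0.87 = 11.832 m.
Braking distance = v²/(2a) = 184.960 / 6.980 = 26.499 m.
Total stopping distance = 11.832 + 26.499 = 38.331 m, vs 54 m available — it stops with 54 − 38.331 = 15.669 m to spare.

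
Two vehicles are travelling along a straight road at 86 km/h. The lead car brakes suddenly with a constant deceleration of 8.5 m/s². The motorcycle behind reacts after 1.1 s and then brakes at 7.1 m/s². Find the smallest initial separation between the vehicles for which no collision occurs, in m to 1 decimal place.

86 km/h ÷ 3.6 = 23.8889 m/s.
Leader travels v²/(2a_L) = 570.680 / 17.000 = 33.569 m before stopping.
Follower covers v·t_r = 23.8889 × 1.1 = 26.278 m while reacting, then v²/(2a_F) = 570.680 / 14.200 = 40.189 m while braking, for a total of 26.278 + 40.189 = 66.467 m.
Since a_F ≤ a_L and the follower starts braking later, the follower is never slower than the leader, so the closest approach is when both have stopped.
Minimum gap = 66.467 − 33.569 = 32.898 m.

Minimum gap ≈ 32.9 m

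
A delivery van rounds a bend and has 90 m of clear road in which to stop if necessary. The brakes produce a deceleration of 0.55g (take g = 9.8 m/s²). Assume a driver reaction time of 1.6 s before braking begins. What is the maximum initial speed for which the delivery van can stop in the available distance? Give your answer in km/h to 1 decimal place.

Maximum speed ≈ 85.3 km/h

a = 0.55 × 9.8 = 5.390 m/s².
Stopping distance: v·t_r + v²/(2a) = 90 with t_r = 1.6 s and a = 5.390 m/s².
So v² + 17.248 v − 970.20 = 0.
Positive root: v = −a·t_r + √((a·t_r)² + 2a·d) = −8.624 + √(74.373 + 970.20) = 23.6959 m/s.
23.6959 m/s × 3.6 = 85.305 km/h.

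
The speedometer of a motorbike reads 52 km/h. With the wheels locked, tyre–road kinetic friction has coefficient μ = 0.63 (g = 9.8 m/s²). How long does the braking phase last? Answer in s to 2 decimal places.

52 km/h ÷ 3.6 = 14.4444 m/s.
a = μg = 0.63 × 9.8 = 6.174 m/s².
Braking time = v/a = 14.4444 / 6.174 = 2.340 s.

Braking time ≈ 2.34 s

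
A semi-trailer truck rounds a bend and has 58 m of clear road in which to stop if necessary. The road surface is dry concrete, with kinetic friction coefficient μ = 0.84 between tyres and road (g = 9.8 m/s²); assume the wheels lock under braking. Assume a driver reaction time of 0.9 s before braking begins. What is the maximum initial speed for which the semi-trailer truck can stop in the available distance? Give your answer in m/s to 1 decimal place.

a = μg = 0.84 × 9.8 = 8.232 m/s².
Stopping distance: v·t_r + v²/(2a) = 58 with t_r = 0.9 s and a = 8.232 m/s².
So v² + 14.818 v − 954.91 = 0.
Positive root: v = −a·t_r + √((a·t_r)² + 2a·d) = −7.409 + √(54.893 + 954.91) = 24.3684 m/s.

Maximum speed ≈ 24.4 m/s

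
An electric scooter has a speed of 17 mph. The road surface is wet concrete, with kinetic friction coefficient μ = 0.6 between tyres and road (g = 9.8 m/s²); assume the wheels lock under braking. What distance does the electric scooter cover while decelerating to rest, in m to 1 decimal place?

17 mph × 0.44704 = 7.5997 m/s.
a = μg = 0.6 × 9.8 = 5.880 m/s².
Braking distance = v²/(2a) = 7.5997² / (2 × 5.880) = 57.755 / 11.760 = 4.911 m.

Braking distance ≈ 4.9 m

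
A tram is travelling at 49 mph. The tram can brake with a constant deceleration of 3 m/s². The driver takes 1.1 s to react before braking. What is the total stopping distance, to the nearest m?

49 mph × 0.44704 = 21.9050 m/s.
Reaction distance = v·t_r = 21.9050 × 1.1 = 24.096 m.
Braking distance = v²/(2a) = 21.9050² / (2 × 3.000) = 479.829 / 6.000 = 79.972 m.
Total = 24.096 + 79.972 = 104.068 m.

Total stopping distance ≈ 104 m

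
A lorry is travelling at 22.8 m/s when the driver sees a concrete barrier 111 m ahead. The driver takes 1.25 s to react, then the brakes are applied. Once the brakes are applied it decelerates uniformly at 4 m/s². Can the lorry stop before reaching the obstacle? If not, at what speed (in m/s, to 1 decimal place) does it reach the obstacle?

Yes — it stops about 17.5 m short of the obstacle, so it never reaches it

Reaction distance = 22.8000 × 1.25 = 28.500 m.
Braking distance = v²/(2a) = 519.840 / 8.000 = 64.980 m.
Total stopping distance = 28.500 + 64.980 = 93.480 m, vs 111 m available — it stops with 111 − 93.480 = 17.520 m to spare.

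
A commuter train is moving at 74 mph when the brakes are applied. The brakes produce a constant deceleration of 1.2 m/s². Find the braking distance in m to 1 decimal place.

Braking distance ≈ 456.0 m

74 mph × 0.44704 = 33.0810 m/s.
Braking distance = v²/(2a) = 33.0810² / (2 × 1.200) = 1094.353 / 2.400 = 455.980 m.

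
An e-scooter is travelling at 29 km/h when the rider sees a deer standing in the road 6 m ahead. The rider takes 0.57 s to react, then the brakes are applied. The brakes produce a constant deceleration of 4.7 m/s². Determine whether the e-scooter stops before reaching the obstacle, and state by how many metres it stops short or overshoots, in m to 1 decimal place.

29 km/h ÷ 3.6 = 8.0556 m/s.
Reaction distance = 8.0556 × 0.57 = 4.592 m.
Braking distance = v²/(2a) = 64.893 / 9.400 = 6.904 m.
Total stopping distance = 4.592 + 6.904 = 11.496 m, vs 6 m available — it cannot stop in time and overshoots by 11.496 − 6 = 5.496 m.

No — it overshoots by 5.5 m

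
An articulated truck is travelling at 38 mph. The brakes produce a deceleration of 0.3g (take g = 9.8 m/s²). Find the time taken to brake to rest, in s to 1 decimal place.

Braking time ≈ 5.8 s

38 mph × 0.44704 = 16.9875 m/s.
a = 0.3 × 9.8 = 2.940 m/s².
Braking time = v/a = 16.9875 / 2.940 = 5.778 s.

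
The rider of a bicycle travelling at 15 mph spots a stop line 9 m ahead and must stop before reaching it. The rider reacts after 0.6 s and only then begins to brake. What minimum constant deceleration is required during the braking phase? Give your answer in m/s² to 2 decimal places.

15 mph × 0.44704 = 6.7056 m/s.
Distance covered during reaction = 6.7056 × 0.6 = 4.023 m.
Distance available for braking: 9 − 4.023 = 4.977 m.
v² = 2a·d ⇒ a = v²/(2d) = 6.7056² / (2 × 4.977) = 44.965 / 9.954 = 4.5173 m/s².

Required deceleration ≈ 4.52 m/s²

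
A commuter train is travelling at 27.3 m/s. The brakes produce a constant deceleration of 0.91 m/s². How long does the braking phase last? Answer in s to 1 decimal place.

Braking time ≈ 30.0 s

Braking time = v/a = 27.3000 / 0.910 = 30.000 s.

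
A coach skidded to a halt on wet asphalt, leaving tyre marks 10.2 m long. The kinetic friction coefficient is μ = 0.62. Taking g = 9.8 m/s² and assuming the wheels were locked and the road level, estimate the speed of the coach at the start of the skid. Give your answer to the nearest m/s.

Deceleration a = μg = 0.62 × 9.8 = 6.076 m/s².
v = √(2a·d) = √(2 × 6.076 × 10.2) = √123.950 = 11.1333 m/s.

Initial speed ≈ 11 m/s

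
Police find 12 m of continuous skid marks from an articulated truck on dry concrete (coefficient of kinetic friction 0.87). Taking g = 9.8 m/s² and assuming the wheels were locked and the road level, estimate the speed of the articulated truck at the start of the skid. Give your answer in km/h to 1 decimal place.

Deceleration a = μg = 0.87 × 9.8 = 8.526 m/s².
v = √(2a·d) = √(2 × 8.526 × 12) = √204.624 = 14.3047 m/s.
= 14.3047 × 3.6 = 51.497 km/h.

Initial speed ≈ 51.5 km/h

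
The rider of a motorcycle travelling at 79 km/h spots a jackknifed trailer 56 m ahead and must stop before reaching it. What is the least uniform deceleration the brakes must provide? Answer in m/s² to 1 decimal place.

Required deceleration ≈ 4.3 m/s²

79 km/h ÷ 3.6 = 21.9444 m/s.
v² = 2a·d ⇒ a = v²/(2d) = 21.9444² / (2 × 56.000) = 481.557 / 112.000 = 4.2996 m/s².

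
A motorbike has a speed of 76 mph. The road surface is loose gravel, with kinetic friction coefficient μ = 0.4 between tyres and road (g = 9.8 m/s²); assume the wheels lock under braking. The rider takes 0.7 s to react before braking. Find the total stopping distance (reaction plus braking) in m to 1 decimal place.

76 mph × 0.44704 = 33.9750 m/s.
a = μg = 0.4 × 9.8 = 3.920 m/s².
Reaction distance = v·t_r = 33.9750 × 0.7 = 23.782 m.
Braking distance = v²/(2a) = 33.9750² / (2 × 3.920) = 1154.301 / 7.840 = 147.232 m.
Total = 23.782 + 147.232 = 171.014 m.

Total stopping distance ≈ 171.0 m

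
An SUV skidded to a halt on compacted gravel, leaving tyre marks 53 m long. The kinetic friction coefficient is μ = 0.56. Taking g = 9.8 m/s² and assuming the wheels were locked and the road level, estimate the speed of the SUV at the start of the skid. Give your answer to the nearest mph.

Deceleration a = μg = 0.56 × 9.8 = 5.488 m/s².
v = √(2a·d) = √(2 × 5.488 × 53) = √581.728 = 24.1190 m/s.
= 24.1190 ÷ 0.44704 = 53.953 mph.

Initial speed ≈ 54 mph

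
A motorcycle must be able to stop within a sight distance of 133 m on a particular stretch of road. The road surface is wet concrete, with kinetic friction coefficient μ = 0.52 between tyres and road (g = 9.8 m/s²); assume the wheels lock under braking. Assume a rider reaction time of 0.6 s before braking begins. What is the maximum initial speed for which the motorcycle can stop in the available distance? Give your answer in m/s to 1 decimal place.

a = μg = 0.52 × 9.8 = 5.096 m/s².
Stopping distance: v·t_r + v²/(2a) = 133 with t_r = 0.6 s and a = 5.096 m/s².
So v² + 6.115 v − 1355.54 = 0.
Positive root: v = −a·t_r + √((a·t_r)² + 2a·d) = −3.058 + √(9.351 + 1355.54) = 33.8864 m/s.

Maximum speed ≈ 33.9 m/s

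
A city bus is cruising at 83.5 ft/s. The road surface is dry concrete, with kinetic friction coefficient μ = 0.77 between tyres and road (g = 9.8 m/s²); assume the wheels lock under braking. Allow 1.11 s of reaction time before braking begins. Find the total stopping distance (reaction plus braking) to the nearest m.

83.5 ft/s × 0.3048 = 25.4508 m/s.
a = μg = 0.77 × 9.8 = 7.546 m/s².
Reaction distance = v·t_r = 25.4508 × 1.11 = 28.250 m.
Braking distance = v²/(2a) = 25.4508² / (2 × 7.546) = 647.743 / 15.092 = 42.920 m.
Total = 28.250 + 42.920 = 71.170 m.

Total stopping distance ≈ 71 m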